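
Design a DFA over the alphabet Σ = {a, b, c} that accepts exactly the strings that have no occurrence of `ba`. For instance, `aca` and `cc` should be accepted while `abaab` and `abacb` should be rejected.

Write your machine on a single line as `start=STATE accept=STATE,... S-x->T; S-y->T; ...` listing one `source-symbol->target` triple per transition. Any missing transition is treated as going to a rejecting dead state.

Track partial matches of the forbidden pattern `ba`. State s2 is a dead state reached once `ba` has occurred; every other state accepts. s0 means no part of `ba` is currently matched.
        a   b   c  
>* s0   s0  s1  s0 
 * s1   s2  s1  s0 
   s2   s2  s2  s2 
(> = start, * = accepting)

start=s0; accept=s0,s1; s0-a->s0; s0-b->s1; s0-c->s0; s1-a->s2; s1-b->s1; s1-c->s0; s2-a->s2; s2-b->s2; s2-c->s2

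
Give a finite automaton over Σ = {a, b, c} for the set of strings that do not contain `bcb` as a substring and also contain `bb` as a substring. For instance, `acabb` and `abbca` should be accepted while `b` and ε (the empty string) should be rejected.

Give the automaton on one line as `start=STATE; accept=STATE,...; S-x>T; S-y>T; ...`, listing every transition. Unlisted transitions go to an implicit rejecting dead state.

Build one automaton per condition and run them in lockstep. The first has 4 states tracking partial matches of the forbidden pattern `bcb`; the second has 3 states tracking whether and how much of `bb` has been seen. A product state is a pair (one from each), accepting exactly when both do. After merging equivalent states the machine shrinks.
With 7 states:
        a   b   c  
>  S0   S0  S1  S0 
   S1   S0  S2  S3 
 * S2   S4  S2  S5 
   S3   S0  S6  S0 
 * S4   S4  S2  S4 
 * S5   S4  S6  S4 
   S6   S6  S6  S6 
(> = start, * = accepting)

start=S0; accept=S2,S4,S5; S0-a>S0; S0-b>S1; S0-c>S0; S1-a>S0; S1-b>S2; S1-c>S3; S2-a>S4; S2-b>S2; S2-c>S5; S3-a>S0; S3-b>S6; S3-c>S0; S4-a>S4; S4-b>S2; S4-c>S4; S5-a>S4; S5-b>S6; S5-c>S4; S6-a>S6; S6-b>S6; S6-c>S6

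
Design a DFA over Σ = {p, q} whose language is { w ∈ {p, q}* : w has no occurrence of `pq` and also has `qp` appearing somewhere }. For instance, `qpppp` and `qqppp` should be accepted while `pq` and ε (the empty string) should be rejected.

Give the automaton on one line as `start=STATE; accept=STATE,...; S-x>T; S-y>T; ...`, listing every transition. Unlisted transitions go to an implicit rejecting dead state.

Handle the two conditions separately and then intersect. One (3 states) tracks partial matches of the forbidden pattern `pq`; the other (3 states) tracks whether and how much of `qp` has been seen. Each combined state is a pair, one component from each; accept when both components accept.
A 6-state machine:
       p  q 
>  A   B  C 
   B   B  D 
   C   E  C 
   D   F  D 
 * E   E  F 
   F   F  F 
(> = start, * = accepting)

start=A; accept=E; A-p>B; A-q>C; B-p>B; B-q>D; C-p>E; C-q>C; D-p>F; D-q>D; E-p>E; E-q>F; F-p>F; F-q>F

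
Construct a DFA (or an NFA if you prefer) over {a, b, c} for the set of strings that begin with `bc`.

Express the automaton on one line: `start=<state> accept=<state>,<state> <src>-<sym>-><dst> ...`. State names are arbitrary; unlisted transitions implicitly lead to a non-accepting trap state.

start=S0 accept=S2 S0-a->S3 S0-b->S1 S0-c->S3 S1-a->S3 S1-b->S3 S1-c->S2 S2-a->S2 S2-b->S2 S2-c->S2 S3-a->S3 S3-b->S3 S3-c->S3

Check the first 2 symbols one by one: S0 through S1 record how many have matched `bc` so far; any wrong symbol goes to the dead state S3. After all 2 match we enter the accepting sink S2.
        a   b   c  
>  S0   S3  S1  S3 
   S1   S3  S3  S2 
 * S2   S2  S2  S2 
   S3   S3  S3  S3 
(> = start, * = accepting)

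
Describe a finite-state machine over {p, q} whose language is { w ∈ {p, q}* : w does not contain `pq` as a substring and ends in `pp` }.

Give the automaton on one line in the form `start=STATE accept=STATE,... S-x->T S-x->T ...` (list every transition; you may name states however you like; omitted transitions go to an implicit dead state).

start=S0 accept=S2 S0-p->S1 S0-q->S0 S1-p->S2 S1-q->S3 S2-p->S2 S2-q->S3 S3-p->S4 S3-q->S3 S4-p->S5 S4-q->S3 S5-p->S5 S5-q->S3

Run two small machines in parallel and take their product. One (3 states) tracks partial matches of the forbidden pattern `pq`; the other (3 states) tracks how much of the suffix `pp` has currently been matched. Each combined state is a pair, one component from each; accept when both components accept.
A 6-state machine:
        p   q  
>  S0   S1  S0 
   S1   S2  S3 
 * S2   S2  S3 
   S3   S4  S3 
   S4   S5  S3 
   S5   S5  S3 
(> = start, * = accepting)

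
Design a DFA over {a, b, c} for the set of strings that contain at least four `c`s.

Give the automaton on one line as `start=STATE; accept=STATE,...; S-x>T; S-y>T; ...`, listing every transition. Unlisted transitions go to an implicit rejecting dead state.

start=q0; accept=q4,q5; q0-a>q0; q0-b>q0; q0-c>q1; q1-a>q1; q1-b>q1; q1-c>q2; q2-a>q2; q2-b>q2; q2-c>q3; q3-a>q3; q3-b>q3; q3-c>q4; q4-a>q4; q4-b>q4; q4-c>q5; q5-a>q5; q5-b>q5; q5-c>q5

Only the number of `c`s matters, and only up to 5. Make a chain q0 → q1 → q2 → q3 → q4 → q5 advanced by each `c` (with q5 absorbing); every other symbol self-loops. The accepting set is {q4, q5}.
With 6 states:
        a   b   c  
>  q0   q0  q0  q1 
   q1   q1  q1  q2 
   q2   q2  q2  q3 
   q3   q3  q3  q4 
 * q4   q4  q4  q5 
 * q5   q5  q5  q5 
(> = start, * = accepting)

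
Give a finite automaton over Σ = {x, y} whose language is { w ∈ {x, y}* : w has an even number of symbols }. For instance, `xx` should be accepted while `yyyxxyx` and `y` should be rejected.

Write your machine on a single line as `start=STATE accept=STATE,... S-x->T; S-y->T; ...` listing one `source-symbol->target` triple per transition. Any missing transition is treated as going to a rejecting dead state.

Count input length modulo 2: every symbol advances one step around the cycle q0 → q1 → q0. Accept at q0.
With 2 states:
        x   y  
>* q0   q1  q1 
   q1   q0  q0 
(> = start, * = accepting)

start=q0; accept=q0; q0-x->q1; q0-y->q1; q1-x->q0; q1-y->q0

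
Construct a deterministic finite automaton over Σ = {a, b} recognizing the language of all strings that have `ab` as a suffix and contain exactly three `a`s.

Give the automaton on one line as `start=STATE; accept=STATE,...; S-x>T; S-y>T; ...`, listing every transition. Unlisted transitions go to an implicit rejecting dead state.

start=S0; accept=S5; S0-a>S1; S0-b>S0; S1-a>S2; S1-b>S1; S2-a>S3; S2-b>S2; S3-a>S4; S3-b>S5; S4-a>S4; S4-b>S4; S5-a>S4; S5-b>S4

Run two small machines in parallel and take their product. The first has 3 states tracking how much of the suffix `ab` has currently been matched; the second has 5 states tracking the count of `a`s, saturating at 4. A product state is a pair (one from each), accepting exactly when both do. Equivalent product states are then merged.
6 states suffice.
        a   b  
>  S0   S1  S0 
   S1   S2  S1 
   S2   S3  S2 
   S3   S4  S5 
   S4   S4  S4 
 * S5   S4  S4 
(> = start, * = accepting)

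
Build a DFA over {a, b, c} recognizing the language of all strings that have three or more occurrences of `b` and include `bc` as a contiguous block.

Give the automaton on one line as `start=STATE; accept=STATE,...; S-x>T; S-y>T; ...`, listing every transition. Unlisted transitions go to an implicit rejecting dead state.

Handle the two conditions separately and then intersect. One (5 states) tracks the count of `b`s, saturating at 4; the other (3 states) tracks whether and how much of `bc` has been seen. Each combined state is a pair, one component from each; accept when both components accept.
A 13-state machine:
          a    b    c  
>  q0     q0   q1   q0 
   q1     q2   q3   q4 
   q2     q2   q3   q2 
   q3     q5   q6   q7 
   q4     q4   q7   q4 
   q5     q5   q6   q5 
   q6     q8   q9  q10 
   q7     q7  q10   q7 
   q8     q8   q9   q8 
   q9    q11   q9  q12 
 * q10   q10  q12  q10 
   q11   q11   q9  q11 
 * q12   q12  q12  q12 
(> = start, * = accepting)

start=q0; accept=q10,q12; q0-a>q0; q0-b>q1; q0-c>q0; q1-a>q2; q1-b>q3; q1-c>q4; q2-a>q2; q2-b>q3; q2-c>q2; q3-a>q5; q3-b>q6; q3-c>q7; q4-a>q4; q4-b>q7; q4-c>q4; q5-a>q5; q5-b>q6; q5-c>q5; q6-a>q8; q6-b>q9; q6-c>q10; q7-a>q7; q7-b>q10; q7-c>q7; q8-a>q8; q8-b>q9; q8-c>q8; q9-a>q11; q9-b>q9; q9-c>q12; q10-a>q10; q10-b>q12; q10-c>q10; q11-a>q11; q11-b>q9; q11-c>q11; q12-a>q12; q12-b>q12; q12-c>q12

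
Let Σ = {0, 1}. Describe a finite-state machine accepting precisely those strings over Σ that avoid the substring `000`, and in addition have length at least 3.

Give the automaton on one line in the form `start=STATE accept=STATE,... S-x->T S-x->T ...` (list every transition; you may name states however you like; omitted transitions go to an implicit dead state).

start=s0 accept=s7,s8,s9,s11,s12,s13 s0-0->s1 s0-1->s2 s1-0->s3 s1-1->s4 s2-0->s5 s2-1->s4 s3-0->s6 s3-1->s7 s4-0->s8 s4-1->s7 s5-0->s9 s5-1->s7 s6-0->s10 s6-1->s10 s7-0->s11 s7-1->s12 s8-0->s13 s8-1->s12 s9-0->s10 s9-1->s12 s10-0->s10 s10-1->s10 s11-0->s13 s11-1->s12 s12-0->s11 s12-1->s12 s13-0->s10 s13-1->s12

Build one automaton per condition and run them in lockstep. One (4 states) tracks partial matches of the forbidden pattern `000`; the other (5 states) tracks the input length, saturating at 4. Each combined state is a pair, one component from each; accept when both components accept.
A 14-state machine:
          0    1  
>  s0     s1   s2 
   s1     s3   s4 
   s2     s5   s4 
   s3     s6   s7 
   s4     s8   s7 
   s5     s9   s7 
   s6    s10  s10 
 * s7    s11  s12 
 * s8    s13  s12 
 * s9    s10  s12 
   s10   s10  s10 
 * s11   s13  s12 
 * s12   s11  s12 
 * s13   s10  s12 
(> = start, * = accepting)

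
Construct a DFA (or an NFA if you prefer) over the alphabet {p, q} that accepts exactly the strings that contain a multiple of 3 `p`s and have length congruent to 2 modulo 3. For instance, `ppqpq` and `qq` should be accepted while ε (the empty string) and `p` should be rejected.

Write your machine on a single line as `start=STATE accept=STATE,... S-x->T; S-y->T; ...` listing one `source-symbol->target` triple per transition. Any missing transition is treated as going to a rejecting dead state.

Handle the two conditions separately and then intersect. One (3 states) tracks the count of `p`s modulo 3; the other (3 states) tracks the input length modulo 3. Each combined state is a pair, one component from each; accept when both components accept.
A 9-state machine:
       p  q 
>  A   B  C 
   B   D  E 
   C   E  F 
   D   A  G 
   E   G  H 
 * F   H  A 
   G   C  I 
   H   I  B 
   I   F  D 
(> = start, * = accepting)

start=A; accept=F; A-p->B; A-q->C; B-p->D; B-q->E; C-p->E; C-q->F; D-p->A; D-q->G; E-p->G; E-q->H; F-p->H; F-q->A; G-p->C; G-q->I; H-p->I; H-q->B; I-p->F; I-q->D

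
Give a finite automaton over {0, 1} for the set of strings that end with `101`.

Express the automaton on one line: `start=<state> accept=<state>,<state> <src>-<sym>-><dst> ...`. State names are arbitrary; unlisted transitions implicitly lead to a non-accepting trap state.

Let each state record the length of the longest suffix of the input read so far that is also a prefix of `101`. S1 means the last symbol is `1`; S2 means the last 2 symbols are `10`; S3 means the last 3 symbols are `101`. Accept only at S3, where the string currently ends in `101`.
        0   1  
>  S0   S0  S1 
   S1   S2  S1 
   S2   S0  S3 
 * S3   S2  S1 
(> = start, * = accepting)

start=S0 accept=S3 S0-0->S0 S0-1->S1 S1-0->S2 S1-1->S1 S2-0->S0 S2-1->S3 S3-0->S2 S3-1->S1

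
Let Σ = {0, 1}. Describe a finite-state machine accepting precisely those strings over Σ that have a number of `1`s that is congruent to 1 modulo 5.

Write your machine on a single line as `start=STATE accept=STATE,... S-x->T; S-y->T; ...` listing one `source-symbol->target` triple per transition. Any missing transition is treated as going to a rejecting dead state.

Keep the running count of `1`s modulo 5: each `1` advances along the cycle s0 → s1 → s2 → s3 → s4 → s0 while other symbols loop. Accept at s1.
        0   1  
>  s0   s0  s1 
 * s1   s1  s2 
   s2   s2  s3 
   s3   s3  s4 
   s4   s4  s0 
(> = start, * = accepting)

start=s0; accept=s1; s0-0->s0; s0-1->s1; s1-0->s1; s1-1->s2; s2-0->s2; s2-1->s3; s3-0->s3; s3-1->s4; s4-0->s4; s4-1->s0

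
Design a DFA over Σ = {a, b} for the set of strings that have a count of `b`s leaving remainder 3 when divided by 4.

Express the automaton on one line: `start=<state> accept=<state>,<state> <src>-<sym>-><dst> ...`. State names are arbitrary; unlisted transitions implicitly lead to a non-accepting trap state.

Keep the running count of `b`s modulo 4: each `b` advances along the cycle S0 → S1 → S2 → S3 → S0 while other symbols loop. Accept at S3.
A 4-state machine:
        a   b  
>  S0   S0  S1 
   S1   S1  S2 
   S2   S2  S3 
 * S3   S3  S0 
(> = start, * = accepting)

start=S0 accept=S3 S0-a->S0 S0-b->S1 S1-a->S1 S1-b->S2 S2-a->S2 S2-b->S3 S3-a->S3 S3-b->S0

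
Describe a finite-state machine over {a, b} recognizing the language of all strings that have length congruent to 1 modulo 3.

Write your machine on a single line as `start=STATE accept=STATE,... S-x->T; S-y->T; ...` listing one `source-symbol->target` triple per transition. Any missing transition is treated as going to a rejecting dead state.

Only the length mod 3 matters, so use a 3-cycle: from any state, every input symbol moves to the next state, wrapping S2 back to S0. Mark S1 accepting.
        a   b  
>  S0   S1  S1 
 * S1   S2  S2 
   S2   S0  S0 
(> = start, * = accepting)

start=S0; accept=S1; S0-a->S1; S0-b->S1; S1-a->S2; S1-b->S2; S2-a->S0; S2-b->S0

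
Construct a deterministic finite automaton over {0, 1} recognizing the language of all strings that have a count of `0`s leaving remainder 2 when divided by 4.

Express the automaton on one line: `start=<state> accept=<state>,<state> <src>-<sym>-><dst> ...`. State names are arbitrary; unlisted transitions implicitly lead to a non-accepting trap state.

start=q0 accept=q2 q0-0->q1 q0-1->q0 q1-0->q2 q1-1->q1 q2-0->q3 q2-1->q2 q3-0->q0 q3-1->q3

The only thing that matters is how many `0`s have appeared, reduced mod 4. Use one state per residue: q0 for 0, …, q3 for 3. Reading `0` moves to the next residue; anything else stays put. q2 is accepting.
4 states suffice.
        0   1  
>  q0   q1  q0 
   q1   q2  q1 
 * q2   q3  q2 
   q3   q0  q3 
(> = start, * = accepting)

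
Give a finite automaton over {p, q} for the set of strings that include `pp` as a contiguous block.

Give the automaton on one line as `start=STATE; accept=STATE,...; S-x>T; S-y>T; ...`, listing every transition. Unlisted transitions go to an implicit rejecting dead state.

start=S0; accept=S2; S0-p>S1; S0-q>S0; S1-p>S2; S1-q>S0; S2-p>S2; S2-q>S2

Track how much of `pp` has been matched so far: state S0 is no progress, S2 is the absorbing accept state reached once `pp` has occurred. Intermediate states record partial matches; on a mismatch, fall back to the longest reusable overlap.
A 3-state machine:
        p   q  
>  S0   S1  S0 
   S1   S2  S0 
 * S2   S2  S2 
(> = start, * = accepting)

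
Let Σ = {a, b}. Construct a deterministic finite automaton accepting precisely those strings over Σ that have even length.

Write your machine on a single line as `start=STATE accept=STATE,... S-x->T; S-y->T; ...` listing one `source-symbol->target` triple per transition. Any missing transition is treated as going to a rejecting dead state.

Only the length mod 2 matters, so use a 2-cycle: from any state, every input symbol moves to the next state, wrapping S1 back to S0. Mark S0 accepting.
A 2-state machine:
        a   b  
>* S0   S1  S1 
   S1   S0  S0 
(> = start, * = accepting)

start=S0; accept=S0; S0-a->S1; S0-b->S1; S1-a->S0; S1-b->S0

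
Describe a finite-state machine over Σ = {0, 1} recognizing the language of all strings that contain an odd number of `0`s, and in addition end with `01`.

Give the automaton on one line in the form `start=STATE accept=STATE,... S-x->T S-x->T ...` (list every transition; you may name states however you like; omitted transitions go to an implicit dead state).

Handle the two conditions separately and then intersect. The first has 2 states tracking the count of `0`s modulo 2; the second has 3 states tracking how much of the suffix `01` has currently been matched. A product state is a pair (one from each), accepting exactly when both do. Equivalent product states are then merged.
        0   1  
>  s0   s1  s0 
   s1   s0  s2 
 * s2   s0  s3 
   s3   s0  s3 
(> = start, * = accepting)

start=s0 accept=s2 s0-0->s1 s0-1->s0 s1-0->s0 s1-1->s2 s2-0->s0 s2-1->s3 s3-0->s0 s3-1->s3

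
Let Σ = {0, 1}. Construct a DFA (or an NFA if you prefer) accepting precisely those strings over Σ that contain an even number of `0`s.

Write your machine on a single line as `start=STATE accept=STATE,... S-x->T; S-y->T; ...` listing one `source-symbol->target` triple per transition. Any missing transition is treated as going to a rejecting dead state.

start=A; accept=A; A-0->B; A-1->A; B-0->A; B-1->B

Keep the running count of `0`s modulo 2: each `0` advances along the cycle A → B → A while other symbols loop. Accept at A.
2 states suffice.
       0  1 
>* A   B  A 
   B   A  B 
(> = start, * = accepting)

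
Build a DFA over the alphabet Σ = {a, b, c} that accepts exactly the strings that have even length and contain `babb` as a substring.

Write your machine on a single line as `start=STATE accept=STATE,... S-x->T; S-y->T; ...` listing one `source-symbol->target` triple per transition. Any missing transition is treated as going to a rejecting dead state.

start=S0; accept=S8; S0-a->S1; S0-b->S2; S0-c->S1; S1-a->S0; S1-b->S3; S1-c->S0; S2-a->S4; S2-b->S3; S2-c->S0; S3-a->S5; S3-b->S2; S3-c->S1; S4-a->S1; S4-b->S6; S4-c->S1; S5-a->S0; S5-b->S7; S5-c->S0; S6-a->S4; S6-b->S8; S6-c->S0; S7-a->S5; S7-b->S9; S7-c->S1; S8-a->S9; S8-b->S9; S8-c->S9; S9-a->S8; S9-b->S8; S9-c->S8

Build one automaton per condition and run them in lockstep. The first has 2 states tracking the input length modulo 2; the second has 5 states tracking whether and how much of `babb` has been seen. A product state is a pair (one from each), accepting exactly when both do.
10 states suffice.
        a   b   c  
>  S0   S1  S2  S1 
   S1   S0  S3  S0 
   S2   S4  S3  S0 
   S3   S5  S2  S1 
   S4   S1  S6  S1 
   S5   S0  S7  S0 
   S6   S4  S8  S0 
   S7   S5  S9  S1 
 * S8   S9  S9  S9 
   S9   S8  S8  S8 
(> = start, * = accepting)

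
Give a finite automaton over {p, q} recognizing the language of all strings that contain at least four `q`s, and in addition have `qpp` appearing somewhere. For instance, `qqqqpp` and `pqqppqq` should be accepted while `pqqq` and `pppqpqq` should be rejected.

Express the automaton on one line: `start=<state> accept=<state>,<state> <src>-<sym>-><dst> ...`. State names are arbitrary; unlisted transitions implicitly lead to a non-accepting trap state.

Run two small machines in parallel and take their product. One (6 states) tracks the count of `q`s, saturating at 5; the other (4 states) tracks whether and how much of `qpp` has been seen. Each combined state is a pair, one component from each; accept when both components accept. Equivalent product states are then merged.
With 13 states:
       p  q 
>  A   A  B 
   B   C  D 
   C   E  D 
   D   F  G 
   E   E  H 
   F   H  G 
   G   I  J 
   H   H  K 
   I   K  J 
   J   L  J 
   K   K  M 
   L   M  J 
 * M   M  M 
(> = start, * = accepting)

start=A accept=M A-p->A A-q->B B-p->C B-q->D C-p->E C-q->D D-p->F D-q->G E-p->E E-q->H F-p->H F-q->G G-p->I G-q->J H-p->H H-q->K I-p->K I-q->J J-p->L J-q->J K-p->K K-q->M L-p->M L-q->J M-p->M M-q->M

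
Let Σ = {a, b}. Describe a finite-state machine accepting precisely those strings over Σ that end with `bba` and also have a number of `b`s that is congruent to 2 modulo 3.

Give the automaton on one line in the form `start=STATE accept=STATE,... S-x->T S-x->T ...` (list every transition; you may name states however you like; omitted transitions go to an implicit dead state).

Handle the two conditions separately and then intersect. One (4 states) tracks how much of the suffix `bba` has currently been matched; the other (3 states) tracks the count of `b`s modulo 3. Each combined state is a pair, one component from each; accept when both components accept. After merging equivalent states the machine shrinks.
A 6-state machine:
        a   b  
>  q0   q0  q1 
   q1   q2  q3 
   q2   q2  q4 
   q3   q5  q0 
   q4   q4  q0 
 * q5   q4  q0 
(> = start, * = accepting)

start=q0 accept=q5 q0-a->q0 q0-b->q1 q1-a->q2 q1-b->q3 q2-a->q2 q2-b->q4 q3-a->q5 q3-b->q0 q4-a->q4 q4-b->q0 q5-a->q4 q5-b->q0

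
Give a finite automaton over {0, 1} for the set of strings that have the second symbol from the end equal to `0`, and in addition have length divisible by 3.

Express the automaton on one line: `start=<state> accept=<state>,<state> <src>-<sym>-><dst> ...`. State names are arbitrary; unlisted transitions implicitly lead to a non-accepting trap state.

Handle the two conditions separately and then intersect. One (7 states) tracks the last 2 symbols read; the other (3 states) tracks the input length modulo 3. Each combined state is a pair, one component from each; accept when both components accept. After merging equivalent states the machine shrinks.
5 states suffice.
        0   1  
>  q0   q1  q1 
   q1   q2  q3 
   q2   q4  q4 
   q3   q0  q0 
 * q4   q1  q1 
(> = start, * = accepting)

start=q0 accept=q4 q0-0->q1 q0-1->q1 q1-0->q2 q1-1->q3 q2-0->q4 q2-1->q4 q3-0->q0 q3-1->q0 q4-0->q1 q4-1->q1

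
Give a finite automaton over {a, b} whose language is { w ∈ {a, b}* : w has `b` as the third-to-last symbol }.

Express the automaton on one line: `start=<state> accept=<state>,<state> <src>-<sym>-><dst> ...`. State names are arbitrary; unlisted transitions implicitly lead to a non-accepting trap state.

Because acceptance depends on a position counted from the end, the machine has to buffer the most recent 3 symbols. Make each state the string of the last up-to-3 symbols read; on input `x` shift the window left and append `x`. Accept when the buffered window has length 3 and begins with `b`.
With 15 states:
          a    b  
>  q0     q1   q2 
   q1     q3   q4 
   q2     q5   q6 
   q3     q7   q8 
   q4     q9  q10 
   q5    q11  q12 
   q6    q13  q14 
   q7     q7   q8 
   q8     q9  q10 
   q9    q11  q12 
   q10   q13  q14 
 * q11    q7   q8 
 * q12    q9  q10 
 * q13   q11  q12 
 * q14   q13  q14 
(> = start, * = accepting)

start=q0 accept=q11,q12,q13,q14 q0-a->q1 q0-b->q2 q1-a->q3 q1-b->q4 q2-a->q5 q2-b->q6 q3-a->q7 q3-b->q8 q4-a->q9 q4-b->q10 q5-a->q11 q5-b->q12 q6-a->q13 q6-b->q14 q7-a->q7 q7-b->q8 q8-a->q9 q8-b->q10 q9-a->q11 q9-b->q12 q10-a->q13 q10-b->q14 q11-a->q7 q11-b->q8 q12-a->q9 q12-b->q10 q13-a->q11 q13-b->q12 q14-a->q13 q14-b->q14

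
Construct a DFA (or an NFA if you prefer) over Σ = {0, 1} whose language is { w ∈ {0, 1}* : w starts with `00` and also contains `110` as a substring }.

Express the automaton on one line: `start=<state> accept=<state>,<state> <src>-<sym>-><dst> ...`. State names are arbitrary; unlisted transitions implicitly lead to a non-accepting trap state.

Build one automaton per condition and run them in lockstep. The first has 4 states tracking whether the input so far still matches the prefix `00`; the second has 4 states tracking whether and how much of `110` has been seen. A product state is a pair (one from each), accepting exactly when both do. Equivalent product states are then merged.
        0   1  
>  s0   s1  s2 
   s1   s3  s2 
   s2   s2  s2 
   s3   s3  s4 
   s4   s3  s5 
   s5   s6  s5 
 * s6   s6  s6 
(> = start, * = accepting)

start=s0 accept=s6 s0-0->s1 s0-1->s2 s1-0->s3 s1-1->s2 s2-0->s2 s2-1->s2 s3-0->s3 s3-1->s4 s4-0->s3 s4-1->s5 s5-0->s6 s5-1->s5 s6-0->s6 s6-1->s6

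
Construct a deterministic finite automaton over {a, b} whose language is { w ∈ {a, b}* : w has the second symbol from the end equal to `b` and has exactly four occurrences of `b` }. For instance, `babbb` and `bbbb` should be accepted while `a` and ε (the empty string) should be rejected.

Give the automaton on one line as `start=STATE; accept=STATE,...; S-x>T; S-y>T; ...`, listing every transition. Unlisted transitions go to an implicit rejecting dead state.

start=S0; accept=S14,S17; S0-a>S1; S0-b>S2; S1-a>S3; S1-b>S4; S2-a>S5; S2-b>S6; S3-a>S3; S3-b>S4; S4-a>S5; S4-b>S6; S5-a>S7; S5-b>S8; S6-a>S9; S6-b>S10; S7-a>S7; S7-b>S8; S8-a>S9; S8-b>S10; S9-a>S11; S9-b>S12; S10-a>S13; S10-b>S14; S11-a>S11; S11-b>S12; S12-a>S13; S12-b>S14; S13-a>S15; S13-b>S16; S14-a>S17; S14-b>S18; S15-a>S15; S15-b>S16; S16-a>S17; S16-b>S18; S17-a>S19; S17-b>S20; S18-a>S21; S18-b>S18; S19-a>S19; S19-b>S20; S20-a>S21; S20-b>S18; S21-a>S22; S21-b>S20; S22-a>S22; S22-b>S20

Handle the two conditions separately and then intersect. One (7 states) tracks the last 2 symbols read; the other (6 states) tracks the count of `b`s, saturating at 5. Each combined state is a pair, one component from each; accept when both components accept.
          a    b  
>  S0     S1   S2 
   S1     S3   S4 
   S2     S5   S6 
   S3     S3   S4 
   S4     S5   S6 
   S5     S7   S8 
   S6     S9  S10 
   S7     S7   S8 
   S8     S9  S10 
   S9    S11  S12 
   S10   S13  S14 
   S11   S11  S12 
   S12   S13  S14 
   S13   S15  S16 
 * S14   S17  S18 
   S15   S15  S16 
   S16   S17  S18 
 * S17   S19  S20 
   S18   S21  S18 
   S19   S19  S20 
   S20   S21  S18 
   S21   S22  S20 
   S22   S22  S20 
(> = start, * = accepting)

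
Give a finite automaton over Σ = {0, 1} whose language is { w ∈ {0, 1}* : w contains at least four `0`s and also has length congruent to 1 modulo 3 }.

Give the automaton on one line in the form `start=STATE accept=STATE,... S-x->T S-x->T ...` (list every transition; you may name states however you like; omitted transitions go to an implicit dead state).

Build one automaton per condition and run them in lockstep. The first has 6 states tracking the count of `0`s, saturating at 5; the second has 3 states tracking the input length modulo 3. A product state is a pair (one from each), accepting exactly when both do.
With 18 states:
          0    1  
>  q0     q1   q2 
   q1     q3   q4 
   q2     q4   q5 
   q3     q6   q7 
   q4     q7   q8 
   q5     q8   q0 
   q6     q9  q10 
   q7    q10  q11 
   q8    q11   q1 
 * q9    q12  q13 
   q10   q13  q14 
   q11   q14   q3 
   q12   q15  q15 
   q13   q15  q16 
   q14   q16   q6 
   q15   q17  q17 
   q16   q17   q9 
 * q17   q12  q12 
(> = start, * = accepting)

start=q0 accept=q9,q17 q0-0->q1 q0-1->q2 q1-0->q3 q1-1->q4 q2-0->q4 q2-1->q5 q3-0->q6 q3-1->q7 q4-0->q7 q4-1->q8 q5-0->q8 q5-1->q0 q6-0->q9 q6-1->q10 q7-0->q10 q7-1->q11 q8-0->q11 q8-1->q1 q9-0->q12 q9-1->q13 q10-0->q13 q10-1->q14 q11-0->q14 q11-1->q3 q12-0->q15 q12-1->q15 q13-0->q15 q13-1->q16 q14-0->q16 q14-1->q6 q15-0->q17 q15-1->q17 q16-0->q17 q16-1->q9 q17-0->q12 q17-1->q12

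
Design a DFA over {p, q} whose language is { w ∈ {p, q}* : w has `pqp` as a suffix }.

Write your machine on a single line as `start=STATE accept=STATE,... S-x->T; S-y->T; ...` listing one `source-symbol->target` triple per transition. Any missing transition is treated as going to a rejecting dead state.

start=A; accept=D; A-p->B; A-q->A; B-p->B; B-q->C; C-p->D; C-q->A; D-p->B; D-q->C

Remember how much of `pqp` the current input suffix matches. State A means no match yet; B means the last symbol is `p`; C means the last 2 symbols are `pq`; D means the last 3 symbols are `pqp`. Only D accepts. On a mismatch, fall back to the longest proper suffix that is still a prefix of `pqp`.
With 4 states:
       p  q 
>  A   B  A 
   B   B  C 
   C   D  A 
 * D   B  C 
(> = start, * = accepting)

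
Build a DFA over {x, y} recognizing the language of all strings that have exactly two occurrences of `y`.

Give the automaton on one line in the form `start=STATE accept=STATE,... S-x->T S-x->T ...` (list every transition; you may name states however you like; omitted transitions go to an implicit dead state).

start=A accept=C A-x->A A-y->B B-x->B B-y->C C-x->C C-y->D D-x->D D-y->D

Count `y`s, saturating at 3: states A through C mean 0 through 2 `y`s seen; D means more than 2. Each `y` increments (capped at D); other symbols loop. Accept from {C}.
With 4 states:
       x  y 
>  A   A  B 
   B   B  C 
 * C   C  D 
   D   D  D 
(> = start, * = accepting)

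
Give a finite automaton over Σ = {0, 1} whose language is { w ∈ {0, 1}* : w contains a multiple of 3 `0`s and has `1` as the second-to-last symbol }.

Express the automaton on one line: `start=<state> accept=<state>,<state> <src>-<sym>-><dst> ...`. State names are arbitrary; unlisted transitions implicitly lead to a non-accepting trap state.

Run two small machines in parallel and take their product. One (3 states) tracks the count of `0`s modulo 3; the other (7 states) tracks the last 2 symbols read. Each combined state is a pair, one component from each; accept when both components accept.
15 states suffice.
       0  1 
>  A   B  C 
   B   D  E 
   C   F  G 
   D   H  I 
   E   J  K 
   F   D  E 
 * G   F  G 
   H   L  M 
   I   N  O 
   J   H  I 
   K   J  K 
   L   D  E 
   M   F  G 
 * N   L  M 
   O   N  O 
(> = start, * = accepting)

start=A accept=G,N A-0->B A-1->C B-0->D B-1->E C-0->F C-1->G D-0->H D-1->I E-0->J E-1->K F-0->D F-1->E G-0->F G-1->G H-0->L H-1->M I-0->N I-1->O J-0->H J-1->I K-0->J K-1->K L-0->D L-1->E M-0->F M-1->G N-0->L N-1->M O-0->N O-1->O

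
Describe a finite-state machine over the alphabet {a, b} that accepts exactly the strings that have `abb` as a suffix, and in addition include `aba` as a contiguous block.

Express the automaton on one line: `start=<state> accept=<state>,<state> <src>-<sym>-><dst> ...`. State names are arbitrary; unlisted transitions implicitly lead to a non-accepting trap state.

start=s0 accept=s5 s0-a->s1 s0-b->s0 s1-a->s1 s1-b->s2 s2-a->s3 s2-b->s0 s3-a->s3 s3-b->s4 s4-a->s3 s4-b->s5 s5-a->s3 s5-b->s6 s6-a->s3 s6-b->s6

Run two small machines in parallel and take their product. The first has 4 states tracking how much of the suffix `abb` has currently been matched; the second has 4 states tracking whether and how much of `aba` has been seen. A product state is a pair (one from each), accepting exactly when both do. Minimizing collapses redundant product states.
A 7-state machine:
        a   b  
>  s0   s1  s0 
   s1   s1  s2 
   s2   s3  s0 
   s3   s3  s4 
   s4   s3  s5 
 * s5   s3  s6 
   s6   s3  s6 
(> = start, * = accepting)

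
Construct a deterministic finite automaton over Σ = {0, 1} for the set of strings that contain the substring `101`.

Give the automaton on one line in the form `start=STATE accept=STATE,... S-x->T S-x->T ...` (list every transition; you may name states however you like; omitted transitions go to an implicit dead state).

Track how much of `101` has been matched so far: state q0 is no progress, q3 is the absorbing accept state reached once `101` has occurred. Intermediate states record partial matches; on a mismatch, fall back to the longest reusable overlap.
A 4-state machine:
        0   1  
>  q0   q0  q1 
   q1   q2  q1 
   q2   q0  q3 
 * q3   q3  q3 
(> = start, * = accepting)

start=q0 accept=q3 q0-0->q0 q0-1->q1 q1-0->q2 q1-1->q1 q2-0->q0 q2-1->q3 q3-0->q3 q3-1->q3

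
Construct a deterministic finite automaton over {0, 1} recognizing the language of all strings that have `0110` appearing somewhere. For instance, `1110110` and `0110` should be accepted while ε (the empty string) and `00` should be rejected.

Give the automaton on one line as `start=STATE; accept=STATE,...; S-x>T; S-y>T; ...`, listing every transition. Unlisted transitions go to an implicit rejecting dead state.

Track how much of `0110` has been matched so far: state S0 is no progress, S4 is the absorbing accept state reached once `0110` has occurred. Intermediate states record partial matches; on a mismatch, fall back to the longest reusable overlap.
With 5 states:
        0   1  
>  S0   S1  S0 
   S1   S1  S2 
   S2   S1  S3 
   S3   S4  S0 
 * S4   S4  S4 
(> = start, * = accepting)

start=S0; accept=S4; S0-0>S1; S0-1>S0; S1-0>S1; S1-1>S2; S2-0>S1; S2-1>S3; S3-0>S4; S3-1>S0; S4-0>S4; S4-1>S4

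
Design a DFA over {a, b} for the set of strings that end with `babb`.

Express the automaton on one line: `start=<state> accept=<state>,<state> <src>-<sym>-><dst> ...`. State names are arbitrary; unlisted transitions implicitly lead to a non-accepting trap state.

Remember how much of `babb` the current input suffix matches. State q0 means no match yet; q1 means the last symbol is `b`; q2 means the last 2 symbols are `ba`; q3 means the last 3 symbols are `bab`; q4 means the last 4 symbols are `babb`. Only q4 accepts. On a mismatch, fall back to the longest proper suffix that is still a prefix of `babb`.
        a   b  
>  q0   q0  q1 
   q1   q2  q1 
   q2   q0  q3 
   q3   q2  q4 
 * q4   q2  q1 
(> = start, * = accepting)

start=q0 accept=q4 q0-a->q0 q0-b->q1 q1-a->q2 q1-b->q1 q2-a->q0 q2-b->q3 q3-a->q2 q3-b->q4 q4-a->q2 q4-b->q1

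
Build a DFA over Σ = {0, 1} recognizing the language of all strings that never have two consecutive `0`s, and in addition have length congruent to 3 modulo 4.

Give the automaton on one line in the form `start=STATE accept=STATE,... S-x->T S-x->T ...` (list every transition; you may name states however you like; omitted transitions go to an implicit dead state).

start=S0 accept=S6,S7 S0-0->S1 S0-1->S2 S1-0->S3 S1-1->S4 S2-0->S5 S2-1->S4 S3-0->S3 S3-1->S3 S4-0->S6 S4-1->S7 S5-0->S3 S5-1->S7 S6-0->S3 S6-1->S0 S7-0->S8 S7-1->S0 S8-0->S3 S8-1->S2

Handle the two conditions separately and then intersect. The first has 3 states tracking partial matches of the forbidden pattern `00`; the second has 4 states tracking the input length modulo 4. A product state is a pair (one from each), accepting exactly when both do. Equivalent product states are then merged.
        0   1  
>  S0   S1  S2 
   S1   S3  S4 
   S2   S5  S4 
   S3   S3  S3 
   S4   S6  S7 
   S5   S3  S7 
 * S6   S3  S0 
 * S7   S8  S0 
   S8   S3  S2 
(> = start, * = accepting)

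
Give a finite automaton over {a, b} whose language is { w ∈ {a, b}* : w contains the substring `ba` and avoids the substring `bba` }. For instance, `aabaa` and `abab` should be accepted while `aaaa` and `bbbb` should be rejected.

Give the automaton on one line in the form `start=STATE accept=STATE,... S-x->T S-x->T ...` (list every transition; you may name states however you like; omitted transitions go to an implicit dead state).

Build one automaton per condition and run them in lockstep. One (3 states) tracks whether and how much of `ba` has been seen; the other (4 states) tracks partial matches of the forbidden pattern `bba`. Each combined state is a pair, one component from each; accept when both components accept.
        a   b  
>  S0   S0  S1 
   S1   S2  S3 
 * S2   S2  S4 
   S3   S5  S3 
 * S4   S2  S6 
   S5   S5  S5 
 * S6   S5  S6 
(> = start, * = accepting)

start=S0 accept=S2,S4,S6 S0-a->S0 S0-b->S1 S1-a->S2 S1-b->S3 S2-a->S2 S2-b->S4 S3-a->S5 S3-b->S3 S4-a->S2 S4-b->S6 S5-a->S5 S5-b->S5 S6-a->S5 S6-b->S6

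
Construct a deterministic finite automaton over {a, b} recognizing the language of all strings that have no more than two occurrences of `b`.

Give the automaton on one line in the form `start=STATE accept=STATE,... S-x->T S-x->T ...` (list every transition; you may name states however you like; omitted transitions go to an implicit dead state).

start=q0 accept=q0,q1,q2 q0-a->q0 q0-b->q1 q1-a->q1 q1-b->q2 q2-a->q2 q2-b->q3 q3-a->q3 q3-b->q3

Count `b`s, saturating at 3: states q0 through q2 mean 0 through 2 `b`s seen; q3 means more than 2. Each `b` increments (capped at q3); other symbols loop. Accept from {q0, q1, q2}.
A 4-state machine:
        a   b  
>* q0   q0  q1 
 * q1   q1  q2 
 * q2   q2  q3 
   q3   q3  q3 
(> = start, * = accepting)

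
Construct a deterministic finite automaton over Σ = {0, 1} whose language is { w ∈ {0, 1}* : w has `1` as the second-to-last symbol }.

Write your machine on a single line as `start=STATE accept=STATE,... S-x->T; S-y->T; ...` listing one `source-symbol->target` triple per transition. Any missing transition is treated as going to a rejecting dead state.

A DFA must remember the last 2 symbols (since which symbol is second-to-last isn't known until the input ends). Use one state per possible window of the last ≤2 symbols; accept from those whose window starts with `1`.
       0  1 
>  A   B  C 
   B   D  E 
   C   F  G 
   D   D  E 
   E   F  G 
 * F   D  E 
 * G   F  G 
(> = start, * = accepting)

start=A; accept=F,G; A-0->B; A-1->C; B-0->D; B-1->E; C-0->F; C-1->G; D-0->D; D-1->E; E-0->F; E-1->G; F-0->D; F-1->E; G-0->F; G-1->G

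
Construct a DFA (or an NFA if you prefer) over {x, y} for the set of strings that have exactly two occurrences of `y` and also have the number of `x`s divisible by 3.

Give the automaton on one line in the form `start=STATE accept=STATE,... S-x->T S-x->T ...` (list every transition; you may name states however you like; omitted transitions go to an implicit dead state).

Build one automaton per condition and run them in lockstep. The first has 4 states tracking the count of `y`s, saturating at 3; the second has 3 states tracking the count of `x`s modulo 3. A product state is a pair (one from each), accepting exactly when both do. After merging equivalent states the machine shrinks.
        x   y  
>  q0   q1  q2 
   q1   q3  q4 
   q2   q4  q5 
   q3   q0  q6 
   q4   q6  q7 
 * q5   q7  q8 
   q6   q2  q9 
   q7   q9  q8 
   q8   q8  q8 
   q9   q5  q8 
(> = start, * = accepting)

start=q0 accept=q5 q0-x->q1 q0-y->q2 q1-x->q3 q1-y->q4 q2-x->q4 q2-y->q5 q3-x->q0 q3-y->q6 q4-x->q6 q4-y->q7 q5-x->q7 q5-y->q8 q6-x->q2 q6-y->q9 q7-x->q9 q7-y->q8 q8-x->q8 q8-y->q8 q9-x->q5 q9-y->q8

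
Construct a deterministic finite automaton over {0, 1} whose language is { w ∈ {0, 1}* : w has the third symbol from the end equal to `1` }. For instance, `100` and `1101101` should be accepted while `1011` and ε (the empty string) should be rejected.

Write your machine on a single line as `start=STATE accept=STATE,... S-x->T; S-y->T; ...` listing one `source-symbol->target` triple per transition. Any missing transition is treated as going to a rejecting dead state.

start=s0; accept=s11,s12,s13,s14; s0-0->s1; s0-1->s2; s1-0->s3; s1-1->s4; s2-0->s5; s2-1->s6; s3-0->s7; s3-1->s8; s4-0->s9; s4-1->s10; s5-0->s11; s5-1->s12; s6-0->s13; s6-1->s14; s7-0->s7; s7-1->s8; s8-0->s9; s8-1->s10; s9-0->s11; s9-1->s12; s10-0->s13; s10-1->s14; s11-0->s7; s11-1->s8; s12-0->s9; s12-1->s10; s13-0->s11; s13-1->s12; s14-0->s13; s14-1->s14

A DFA must remember the last 3 symbols (since which symbol is third-to-last isn't known until the input ends). Use one state per possible window of the last ≤3 symbols; accept from those whose window starts with `1`.
A 15-state machine:
          0    1  
>  s0     s1   s2 
   s1     s3   s4 
   s2     s5   s6 
   s3     s7   s8 
   s4     s9  s10 
   s5    s11  s12 
   s6    s13  s14 
   s7     s7   s8 
   s8     s9  s10 
   s9    s11  s12 
   s10   s13  s14 
 * s11    s7   s8 
 * s12    s9  s10 
 * s13   s11  s12 
 * s14   s13  s14 
(> = start, * = accepting)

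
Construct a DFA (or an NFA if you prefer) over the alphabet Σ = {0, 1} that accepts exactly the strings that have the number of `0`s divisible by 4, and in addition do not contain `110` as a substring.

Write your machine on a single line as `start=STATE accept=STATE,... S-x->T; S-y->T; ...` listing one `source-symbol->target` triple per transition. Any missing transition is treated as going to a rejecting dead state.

Build one automaton per condition and run them in lockstep. One (4 states) tracks the count of `0`s modulo 4; the other (4 states) tracks partial matches of the forbidden pattern `110`. Each combined state is a pair, one component from each; accept when both components accept. Minimizing collapses redundant product states.
With 10 states:
       0  1 
>* A   B  C 
   B   D  E 
 * C   B  F 
   D   G  H 
   E   D  I 
 * F   I  F 
   G   A  J 
   H   G  I 
   I   I  I 
   J   A  I 
(> = start, * = accepting)

start=A; accept=A,C,F; A-0->B; A-1->C; B-0->D; B-1->E; C-0->B; C-1->F; D-0->G; D-1->H; E-0->D; E-1->I; F-0->I; F-1->F; G-0->A; G-1->J; H-0->G; H-1->I; I-0->I; I-1->I; J-0->A; J-1->I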